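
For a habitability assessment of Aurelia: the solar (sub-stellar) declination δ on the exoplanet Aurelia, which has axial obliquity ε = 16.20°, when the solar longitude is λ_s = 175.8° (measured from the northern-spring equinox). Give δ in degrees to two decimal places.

sin δ = sin ε · sin λ_s = sin 16.20° × sin 175.8° = 0.020433.
δ = arcsin(0.020433) = +1.17°.

δ = +1.17°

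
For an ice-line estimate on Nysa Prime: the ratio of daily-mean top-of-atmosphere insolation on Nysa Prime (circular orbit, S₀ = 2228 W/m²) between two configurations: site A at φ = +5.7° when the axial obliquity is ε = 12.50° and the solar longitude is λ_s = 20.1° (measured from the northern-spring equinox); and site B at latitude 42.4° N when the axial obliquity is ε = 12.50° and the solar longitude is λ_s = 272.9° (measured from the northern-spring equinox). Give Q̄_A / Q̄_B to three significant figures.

Q̄_A / Q̄_B ≈ 1.98

— Configuration A (φ=+5.7°):
Solar declination: sin δ = sin ε · sin λ_s = sin 12.50° × sin 20.1° = 0.07438, so δ = +4.266°.
cos H₀ = −tan(+5.7°) tan(+4.266°) = -0.0074, H₀ = 1.5782 rad.
Bracket: H₀ sin φ sin δ + cos φ cos δ sin H₀ = 1.5782×0.09932×0.07438 + 0.99506×0.99723×0.99997 = 0.011659 + 0.992274 = 1.003933.
Q̄ = (S₀/π) × [bracket] = (2228/π) × 1.003933 = 711.98 W/m².
— Configuration B (φ=+42.4°):
Solar declination: sin δ = sin ε · sin λ_s = sin 12.50° × sin 272.9° = -0.21616, so δ = -12.484°.
cos H₀ = −tan(+42.4°) tan(-12.484°) = 0.2022, H₀ = 1.3672 rad.
Bracket: H₀ sin φ sin δ + cos φ cos δ sin H₀ = 1.3672×0.67430×-0.21616 + 0.73846×0.97636×0.97935 = -0.199279 + 0.706114 = 0.506835.
Q̄ = (S₀/π) × [bracket] = (2228/π) × 0.506835 = 359.44 W/m².
Ratio Q̄_A / Q̄_B = 711.98 / 359.44 = 1.981.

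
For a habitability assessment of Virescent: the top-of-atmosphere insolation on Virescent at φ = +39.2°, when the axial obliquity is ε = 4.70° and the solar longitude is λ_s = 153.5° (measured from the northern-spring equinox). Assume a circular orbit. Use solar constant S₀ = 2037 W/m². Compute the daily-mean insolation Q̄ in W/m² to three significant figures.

Q̄ ≈ 526 W/m²

Solar declination: sin δ = sin ε · sin λ_s = sin 4.70° × sin 153.5° = 0.03656, so δ = +2.095°.
cos H₀ = −tan(+39.2°) tan(+2.095°) = -0.0298, H₀ = 1.6006 rad.
Bracket: H₀ sin φ sin δ + cos φ cos δ sin H₀ = 1.6006×0.63203×0.03656 + 0.77494×0.99933×0.99955 = 0.036985 + 0.774072 = 0.811057.
Q̄ = (S₀/π) × [bracket] = (2037/π) × 0.811057 = 525.9 W/m².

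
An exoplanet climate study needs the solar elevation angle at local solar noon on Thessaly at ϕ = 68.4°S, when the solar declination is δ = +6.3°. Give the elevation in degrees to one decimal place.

At local noon the hour angle is zero, so the zenith angle equals |ϕ − δ| = |-68.4° − (+6.300°)| = 74.700°.
Elevation = 90° − 74.700° = 15.3°.

15.3°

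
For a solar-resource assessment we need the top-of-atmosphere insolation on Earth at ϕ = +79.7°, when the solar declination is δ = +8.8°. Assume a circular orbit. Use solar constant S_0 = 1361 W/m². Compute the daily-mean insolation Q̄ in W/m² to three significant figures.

Q̄ ≈ 209 W/m²

cos h₀ = −tan(+79.7°) tan(+8.800°) = -0.8519, h₀ = 2.5903 rad.
Bracket: h₀ sin ϕ sin δ + cos ϕ cos δ sin h₀ = 2.5903×0.98389×0.15299 + 0.17880×0.98823×0.52378 = 0.389906 + 0.092550 = 0.482456.
Q̄ = (S_0/π) × [bracket] = (1361/π) × 0.482456 = 209.0 W/m².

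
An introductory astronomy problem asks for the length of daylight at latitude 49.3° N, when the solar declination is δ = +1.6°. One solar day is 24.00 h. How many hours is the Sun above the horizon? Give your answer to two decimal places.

12.25 h

cos h₀ = −tan ϕ · tan δ = −tan(+49.3°) × tan(+1.600°) = -0.0325, so h₀ = 1.6033 rad = 91.86°.
Daylight = 2h₀/(2π) × 24.00 h = (1.6033/π) × 24.00 = 12.25 h.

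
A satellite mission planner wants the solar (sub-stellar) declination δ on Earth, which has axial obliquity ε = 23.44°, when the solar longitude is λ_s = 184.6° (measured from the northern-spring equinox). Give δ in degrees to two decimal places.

δ = -1.83°

sin δ = sin ε · sin λ_s = sin 23.44° × sin 184.6° = -0.031902.
δ = arcsin(-0.031902) = -1.83°.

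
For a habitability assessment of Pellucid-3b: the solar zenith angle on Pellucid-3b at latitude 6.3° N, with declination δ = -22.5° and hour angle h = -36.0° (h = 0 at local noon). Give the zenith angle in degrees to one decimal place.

cos θ_z = sin φ sin δ + cos φ cos δ cos h = -0.041994 + 0.742920 = 0.700926.
θ_z = arccos(0.700926) = 45.5°.

θ_z = 45.5°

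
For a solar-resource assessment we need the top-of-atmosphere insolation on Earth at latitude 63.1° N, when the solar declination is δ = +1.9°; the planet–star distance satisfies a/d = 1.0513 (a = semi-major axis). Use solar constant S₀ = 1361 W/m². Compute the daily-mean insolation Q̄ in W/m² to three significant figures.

cos H₀ = −tan(+63.1°) tan(+1.900°) = -0.0654, H₀ = 1.6362 rad.
Bracket: H₀ sin φ sin δ + cos φ cos δ sin H₀ = 1.6362×0.89180×0.03316 + 0.45243×0.99945×0.99786 = 0.048386 + 0.451213 = 0.499599.
Inverse-square distance factor (a/d)² = 1.0513² = 1.105232.
Q̄ = (S₀/π) × 1.105232 × [bracket] = (1361/π) × 1.105232 × 0.499599 = 239.2 W/m².

Q̄ ≈ 239 W/m²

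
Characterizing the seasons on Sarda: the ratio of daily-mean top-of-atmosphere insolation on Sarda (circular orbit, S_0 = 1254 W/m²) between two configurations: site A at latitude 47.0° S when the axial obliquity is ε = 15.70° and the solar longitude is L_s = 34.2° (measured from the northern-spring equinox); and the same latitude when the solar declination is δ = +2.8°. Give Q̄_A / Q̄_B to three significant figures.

— Configuration A (ϕ=-47.0°):
Solar declination: sin δ = sin ε · sin L_s = sin 15.70° × sin 34.2° = 0.15210, so δ = +8.749°.
cos h₀ = −tan(-47.0°) tan(+8.749°) = 0.1650, h₀ = 1.4050 rad.
Bracket: h₀ sin ϕ sin δ + cos ϕ cos δ sin h₀ = 1.4050×-0.73135×0.15210 + 0.68200×0.98837×0.98629 = -0.156290 + 0.664827 = 0.508537.
Q̄ = (S_0/π) × [bracket] = (1254/π) × 0.508537 = 202.99 W/m².
— Configuration B (ϕ=-47.0°):
cos h₀ = −tan(-47.0°) tan(+2.800°) = 0.0524, h₀ = 1.5183 rad.
Bracket: h₀ sin ϕ sin δ + cos ϕ cos δ sin h₀ = 1.5183×-0.73135×0.04885 + 0.68200×0.99881×0.99862 = -0.054243 + 0.680248 = 0.626005.
Q̄ = (S_0/π) × [bracket] = (1254/π) × 0.626005 = 249.88 W/m².
Ratio Q̄_A / Q̄_B = 202.99 / 249.88 = 0.8123.

Q̄_A / Q̄_B ≈ 0.812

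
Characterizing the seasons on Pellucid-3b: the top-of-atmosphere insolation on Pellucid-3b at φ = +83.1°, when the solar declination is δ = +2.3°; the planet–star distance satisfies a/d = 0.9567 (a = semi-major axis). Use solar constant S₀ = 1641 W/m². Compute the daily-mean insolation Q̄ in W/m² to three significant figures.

Q̄ ≈ 90.5 W/m²

cos H₀ = −tan(+83.1°) tan(+2.300°) = -0.3319, H₀ = 1.9091 rad.
Bracket: H₀ sin φ sin δ + cos φ cos δ sin H₀ = 1.9091×0.99276×0.04013 + 0.12014×0.99919×0.94332 = 0.076058 + 0.113239 = 0.189297.
Inverse-square distance factor (a/d)² = 0.9567² = 0.915275.
Q̄ = (S₀/π) × 0.915275 × [bracket] = (1641/π) × 0.915275 × 0.189297 = 90.50 W/m².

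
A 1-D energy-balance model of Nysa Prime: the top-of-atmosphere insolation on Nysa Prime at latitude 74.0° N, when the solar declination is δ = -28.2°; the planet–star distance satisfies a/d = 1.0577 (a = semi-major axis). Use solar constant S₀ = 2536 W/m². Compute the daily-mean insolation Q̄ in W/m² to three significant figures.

Q̄ ≈ 0.00 W/m²

cos H₀ = −tan(+74.0°) tan(-28.200°) = 1.8699 ≥ 1 ⇒ polar night, H₀ = 0 and Q̄ = 0.
Inverse-square distance factor (a/d)² = 1.0577² = 1.118729.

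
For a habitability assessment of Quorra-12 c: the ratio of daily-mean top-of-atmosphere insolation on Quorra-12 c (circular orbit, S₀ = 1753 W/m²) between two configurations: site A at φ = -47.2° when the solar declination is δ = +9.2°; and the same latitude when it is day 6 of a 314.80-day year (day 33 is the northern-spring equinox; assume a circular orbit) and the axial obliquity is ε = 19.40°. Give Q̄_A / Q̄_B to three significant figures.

Q̄_A / Q̄_B ≈ 0.566

— Configuration A (φ=-47.2°):
cos H₀ = −tan(-47.2°) tan(+9.200°) = 0.1749, H₀ = 1.3950 rad.
Bracket: H₀ sin φ sin δ + cos φ cos δ sin H₀ = 1.3950×-0.73373×0.15988 + 0.67944×0.98714×0.98459 = -0.163646 + 0.660367 = 0.496721.
Q̄ = (S₀/π) × [bracket] = (1753/π) × 0.496721 = 277.17 W/m².
— Configuration B (φ=-47.2°):
Solar longitude: λ_s = 360° × (6 − 33)/314.80 = -30.877°, i.e. -30.877° + 360° = 329.123°.
sin δ = sin 19.40° × sin 329.123° = -0.17046, so δ = -9.815°.
cos H₀ = −tan(-47.2°) tan(-9.815°) = -0.1868, H₀ = 1.7587 rad.
Bracket: H₀ sin φ sin δ + cos φ cos δ sin H₀ = 1.7587×-0.73373×-0.17046 + 0.67944×0.98536×0.98239 = 0.219963 + 0.657703 = 0.877666.
Q̄ = (S₀/π) × [bracket] = (1753/π) × 0.877666 = 489.74 W/m².
Ratio Q̄_A / Q̄_B = 277.17 / 489.74 = 0.5660.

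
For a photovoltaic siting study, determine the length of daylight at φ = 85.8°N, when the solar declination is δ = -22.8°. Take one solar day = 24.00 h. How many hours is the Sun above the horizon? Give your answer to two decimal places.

0.00 h

cos H₀ = −tan φ · tan δ = 5.7242 ≥ 1, so the Sun never rises (polar night) and H₀ = 0.
Daylight = 2H₀/(2π) × 24.00 h = (0.0000/π) × 24.00 = 0.00 h.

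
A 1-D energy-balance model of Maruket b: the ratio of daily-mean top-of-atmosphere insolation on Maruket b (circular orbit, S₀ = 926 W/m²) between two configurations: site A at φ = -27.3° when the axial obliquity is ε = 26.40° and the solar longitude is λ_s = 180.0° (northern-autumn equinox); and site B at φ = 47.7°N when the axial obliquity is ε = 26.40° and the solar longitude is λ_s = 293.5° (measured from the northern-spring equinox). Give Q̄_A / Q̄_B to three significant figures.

— Configuration A (φ=-27.3°):
Solar declination: sin δ = sin ε · sin λ_s = sin 26.40° × sin 180.0° = 0.00000, so δ = +0.000°.
cos H₀ = −tan(-27.3°) tan(+0.000°) = 0.0000, H₀ = 1.5708 rad.
Bracket: H₀ sin φ sin δ + cos φ cos δ sin H₀ = 1.5708×-0.45865×0.00000 + 0.88862×1.00000×1.00000 = -0.000000 + 0.888620 = 0.888620.
Q̄ = (S₀/π) × [bracket] = (926/π) × 0.888620 = 261.93 W/m².
— Configuration B (φ=+47.7°):
Solar declination: sin δ = sin ε · sin λ_s = sin 26.40° × sin 293.5° = -0.40776, so δ = -24.064°.
cos H₀ = −tan(+47.7°) tan(-24.064°) = 0.4908, H₀ = 1.0578 rad.
Bracket: H₀ sin φ sin δ + cos φ cos δ sin H₀ = 1.0578×0.73963×-0.40776 + 0.67301×0.91309×0.87129 = -0.319024 + 0.535424 = 0.216400.
Q̄ = (S₀/π) × [bracket] = (926/π) × 0.216400 = 63.785 W/m².
Ratio Q̄_A / Q̄_B = 261.93 / 63.785 = 4.106.

Q̄_A / Q̄_B ≈ 4.11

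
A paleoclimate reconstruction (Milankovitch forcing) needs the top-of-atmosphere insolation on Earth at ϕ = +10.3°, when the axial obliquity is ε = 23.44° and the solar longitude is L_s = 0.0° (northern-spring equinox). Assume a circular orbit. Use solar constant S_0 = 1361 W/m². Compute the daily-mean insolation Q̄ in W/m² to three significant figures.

Solar declination: sin δ = sin ε · sin L_s = sin 23.44° × sin 0.0° = 0.00000, so δ = +0.000°.
cos h₀ = −tan(+10.3°) tan(+0.000°) = -0.0000, h₀ = 1.5708 rad.
Bracket: h₀ sin ϕ sin δ + cos ϕ cos δ sin h₀ = 1.5708×0.17880×0.00000 + 0.98389×1.00000×1.00000 = 0.000000 + 0.983890 = 0.983890.
Q̄ = (S_0/π) × [bracket] = (1361/π) × 0.983890 = 426.2 W/m².

Q̄ ≈ 426 W/m²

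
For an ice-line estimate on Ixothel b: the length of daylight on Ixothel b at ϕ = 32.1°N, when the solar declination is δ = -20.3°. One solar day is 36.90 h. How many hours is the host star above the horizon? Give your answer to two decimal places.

15.70 h

cos h₀ = −tan ϕ · tan δ = −tan(+32.1°) × tan(-20.300°) = 0.2320, so h₀ = 1.3366 rad = 76.58°.
Daylight = 2h₀/(2π) × 36.90 h = (1.3366/π) × 36.90 = 15.70 h.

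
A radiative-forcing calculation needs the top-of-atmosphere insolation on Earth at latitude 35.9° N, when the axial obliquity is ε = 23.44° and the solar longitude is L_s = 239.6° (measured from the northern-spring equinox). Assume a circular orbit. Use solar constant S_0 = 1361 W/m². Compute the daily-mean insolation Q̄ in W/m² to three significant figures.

Q̄ ≈ 204 W/m²

Solar declination: sin δ = sin ε · sin L_s = sin 23.44° × sin 239.6° = -0.34310, so δ = -20.066°.
cos h₀ = −tan(+35.9°) tan(-20.066°) = 0.2644, h₀ = 1.3032 rad.
Bracket: h₀ sin ϕ sin δ + cos ϕ cos δ sin h₀ = 1.3032×0.58637×-0.34310 + 0.81004×0.93930×0.96441 = -0.262182 + 0.733791 = 0.471609.
Q̄ = (S_0/π) × [bracket] = (1361/π) × 0.471609 = 204.3 W/m².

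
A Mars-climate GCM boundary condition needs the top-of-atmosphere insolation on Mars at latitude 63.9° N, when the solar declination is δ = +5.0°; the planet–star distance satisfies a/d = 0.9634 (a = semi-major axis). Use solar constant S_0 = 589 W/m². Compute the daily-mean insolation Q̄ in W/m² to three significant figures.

Q̄ ≈ 98.9 W/m²

cos h₀ = −tan(+63.9°) tan(+5.000°) = -0.1786, h₀ = 1.7503 rad.
Bracket: h₀ sin ϕ sin δ + cos ϕ cos δ sin h₀ = 1.7503×0.89803×0.08716 + 0.43994×0.99619×0.98392 = 0.137000 + 0.431217 = 0.568217.
Inverse-square distance factor (a/d)² = 0.9634² = 0.928140.
Q̄ = (S_0/π) × 0.928140 × [bracket] = (589/π) × 0.928140 × 0.568217 = 98.88 W/m².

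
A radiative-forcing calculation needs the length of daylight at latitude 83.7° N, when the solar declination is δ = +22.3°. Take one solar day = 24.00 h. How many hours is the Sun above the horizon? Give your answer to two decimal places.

Sunrise equation: cos H₀ = −tan φ · tan δ = -3.7149 ≤ −1, so the Sun never sets (polar day) and H₀ = π.
Daylight = 2H₀/(2π) × 24.00 h = (3.1416/π) × 24.00 = 24.00 h.

24.00 h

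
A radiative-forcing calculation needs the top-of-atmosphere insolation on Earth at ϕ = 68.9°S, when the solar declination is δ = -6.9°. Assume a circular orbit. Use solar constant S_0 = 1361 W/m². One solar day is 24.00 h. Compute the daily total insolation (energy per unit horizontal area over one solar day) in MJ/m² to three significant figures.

cos h₀ = −tan(-68.9°) tan(-6.900°) = -0.3136, h₀ = 1.8898 rad.
Bracket: h₀ sin ϕ sin δ + cos ϕ cos δ sin h₀ = 1.8898×-0.93295×-0.12014 + 0.36000×0.99276×0.94955 = 0.211818 + 0.339363 = 0.551181.
Q̄ = (S_0/π) × [bracket] = (1361/π) × 0.551181 = 238.78 W/m².
Daily total = Q̄ × 24.00 h × 3600 s/h = 238.78 × 24.00 × 3600 / 10⁶ = 20.63 MJ/m².

20.6 MJ/m²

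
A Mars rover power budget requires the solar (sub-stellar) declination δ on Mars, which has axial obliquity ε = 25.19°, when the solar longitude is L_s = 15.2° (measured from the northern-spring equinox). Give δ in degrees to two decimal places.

sin δ = sin ε · sin L_s = sin 25.19° × sin 15.2° = 0.111593.
δ = arcsin(0.111593) = +6.41°.

δ = +6.41°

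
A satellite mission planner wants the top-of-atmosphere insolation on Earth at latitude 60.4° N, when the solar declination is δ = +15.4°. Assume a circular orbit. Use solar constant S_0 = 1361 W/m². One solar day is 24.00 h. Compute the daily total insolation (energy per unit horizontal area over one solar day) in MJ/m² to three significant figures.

cos h₀ = −tan(+60.4°) tan(+15.400°) = -0.4849, h₀ = 2.0770 rad.
Bracket: h₀ sin ϕ sin δ + cos ϕ cos δ sin h₀ = 2.0770×0.86949×0.26556 + 0.49394×0.96410×0.87458 = 0.479583 + 0.416482 = 0.896065.
Q̄ = (S_0/π) × [bracket] = (1361/π) × 0.896065 = 388.19 W/m².
Daily total = Q̄ × 24.00 h × 3600 s/h = 388.19 × 24.00 × 3600 / 10⁶ = 33.54 MJ/m².

33.5 MJ/m²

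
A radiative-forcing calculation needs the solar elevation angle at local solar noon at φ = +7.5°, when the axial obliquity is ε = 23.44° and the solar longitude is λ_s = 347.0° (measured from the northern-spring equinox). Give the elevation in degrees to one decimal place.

77.4°

Solar declination: sin δ = sin ε · sin λ_s = sin 23.44° × sin 347.0° = -0.08948, so δ = -5.134°.
At local noon the hour angle is zero, so the zenith angle equals |φ − δ| = |+7.5° − (-5.134°)| = 12.634°.
Elevation = 90° − 12.634° = 77.4°.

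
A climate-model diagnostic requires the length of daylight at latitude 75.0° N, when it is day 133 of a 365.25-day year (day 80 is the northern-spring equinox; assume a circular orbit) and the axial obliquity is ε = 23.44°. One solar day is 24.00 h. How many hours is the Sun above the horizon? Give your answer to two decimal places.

Solar longitude: λ_s = 360° × (133 − 80)/365.25 = 52.238°.
sin δ = sin 23.44° × sin 52.238° = 0.31448, so δ = +18.329°.
Sunrise equation: cos H₀ = −tan φ · tan δ = -1.2364 ≤ −1, so the Sun never sets (polar day) and H₀ = π.
Daylight = 2H₀/(2π) × 24.00 h = (3.1416/π) × 24.00 = 24.00 h.

24.00 h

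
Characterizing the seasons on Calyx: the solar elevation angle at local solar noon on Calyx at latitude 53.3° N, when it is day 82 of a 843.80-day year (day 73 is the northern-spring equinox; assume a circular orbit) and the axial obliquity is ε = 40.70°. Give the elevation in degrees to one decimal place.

39.2°

Solar longitude: λ_s = 360° × (82 − 73)/843.80 = 3.840°.
sin δ = sin 40.70° × sin 3.840° = 0.04367, so δ = +2.503°.
At local noon the hour angle is zero, so the zenith angle equals |φ − δ| = |+53.3° − (+2.503°)| = 50.797°.
Elevation = 90° − 50.797° = 39.2°.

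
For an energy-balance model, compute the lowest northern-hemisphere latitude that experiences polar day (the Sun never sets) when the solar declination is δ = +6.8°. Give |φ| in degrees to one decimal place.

Polar day requires cos H₀ = −tan φ tan δ ≤ −1, i.e. tan φ tan δ ≥ 1.
The boundary is |tan φ| · |tan δ| = 1, so |φ| = 90° − |δ| = 90° − 6.8° = 83.2° in the northern hemisphere.

|φ| = 83.2°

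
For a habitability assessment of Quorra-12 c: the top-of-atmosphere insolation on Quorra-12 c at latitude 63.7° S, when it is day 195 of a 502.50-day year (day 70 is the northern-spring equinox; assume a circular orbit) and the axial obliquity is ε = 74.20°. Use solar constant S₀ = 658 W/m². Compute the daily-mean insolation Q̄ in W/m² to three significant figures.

Solar longitude: λ_s = 360° × (195 − 70)/502.50 = 89.552°.
sin δ = sin 74.20° × sin 89.552° = 0.96219, so δ = +74.194°.
cos H₀ = −tan(-63.7°) tan(+74.194°) = 7.1474 ≥ 1 ⇒ polar night, H₀ = 0 and Q̄ = 0.

Q̄ ≈ 0.00 W/m²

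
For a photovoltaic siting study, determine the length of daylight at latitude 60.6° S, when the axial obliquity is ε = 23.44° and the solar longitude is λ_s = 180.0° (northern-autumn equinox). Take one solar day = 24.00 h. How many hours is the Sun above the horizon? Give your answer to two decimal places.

Solar declination: sin δ = sin ε · sin λ_s = sin 23.44° × sin 180.0° = 0.00000, so δ = +0.000°.
cos H₀ = −tan φ · tan δ = −tan(-60.6°) × tan(+0.000°) = 0.0000, so H₀ = 1.5708 rad = 90.00°.
Daylight = 2H₀/(2π) × 24.00 h = (1.5708/π) × 24.00 = 12.00 h.

12.00 h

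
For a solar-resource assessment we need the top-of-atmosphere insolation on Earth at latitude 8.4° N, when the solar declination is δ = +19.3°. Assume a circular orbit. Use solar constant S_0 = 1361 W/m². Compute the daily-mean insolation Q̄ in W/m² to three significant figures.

cos h₀ = −tan(+8.4°) tan(+19.300°) = -0.0517, h₀ = 1.6225 rad.
Bracket: h₀ sin ϕ sin δ + cos ϕ cos δ sin h₀ = 1.6225×0.14608×0.33051 + 0.98927×0.94380×0.99866 = 0.078336 + 0.932422 = 1.010758.
Q̄ = (S_0/π) × [bracket] = (1361/π) × 1.010758 = 437.9 W/m².

Q̄ ≈ 438 W/m²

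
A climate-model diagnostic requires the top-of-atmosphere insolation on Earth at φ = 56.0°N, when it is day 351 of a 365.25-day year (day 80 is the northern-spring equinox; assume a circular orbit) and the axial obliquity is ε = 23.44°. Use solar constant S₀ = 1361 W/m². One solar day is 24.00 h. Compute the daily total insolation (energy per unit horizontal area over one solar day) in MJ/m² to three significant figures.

3.96 MJ/m²

Solar longitude: λ_s = 360° × (351 − 80)/365.25 = 267.105°.
sin δ = sin 23.44° × sin 267.105° = -0.39728, so δ = -23.408°.
cos H₀ = −tan(+56.0°) tan(-23.408°) = 0.6418, H₀ = 0.8739 rad.
Bracket: H₀ sin φ sin δ + cos φ cos δ sin H₀ = 0.8739×0.82904×-0.39728 + 0.55919×0.91770×0.76686 = -0.287829 + 0.393529 = 0.105700.
Q̄ = (S₀/π) × [bracket] = (1361/π) × 0.105700 = 45.791 W/m².
Daily total = Q̄ × 24.00 h × 3600 s/h = 45.791 × 24.00 × 3600 / 10⁶ = 3.956 MJ/m².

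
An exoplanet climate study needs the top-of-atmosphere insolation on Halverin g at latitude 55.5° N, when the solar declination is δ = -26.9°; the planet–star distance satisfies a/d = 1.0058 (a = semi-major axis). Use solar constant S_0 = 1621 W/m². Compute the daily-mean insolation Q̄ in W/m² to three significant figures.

Q̄ ≈ 33.8 W/m²

cos h₀ = −tan(+55.5°) tan(-26.900°) = 0.7382, h₀ = 0.7404 rad.
Bracket: h₀ sin ϕ sin δ + cos ϕ cos δ sin h₀ = 0.7404×0.82413×-0.45243 + 0.56641×0.89180×0.67462 = -0.276066 + 0.340767 = 0.064701.
Inverse-square distance factor (a/d)² = 1.0058² = 1.011634.
Q̄ = (S_0/π) × 1.011634 × [bracket] = (1621/π) × 1.011634 × 0.064701 = 33.77 W/m².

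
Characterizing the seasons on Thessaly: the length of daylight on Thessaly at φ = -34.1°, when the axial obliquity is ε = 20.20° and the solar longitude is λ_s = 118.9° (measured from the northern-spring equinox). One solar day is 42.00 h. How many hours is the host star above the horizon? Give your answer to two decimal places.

18.11 h

Solar declination: sin δ = sin ε · sin λ_s = sin 20.20° × sin 118.9° = 0.30230, so δ = +17.596°.
cos H₀ = −tan φ · tan δ = −tan(-34.1°) × tan(+17.596°) = 0.2147, so H₀ = 1.3544 rad = 77.60°.
Daylight = 2H₀/(2π) × 42.00 h = (1.3544/π) × 42.00 = 18.11 h.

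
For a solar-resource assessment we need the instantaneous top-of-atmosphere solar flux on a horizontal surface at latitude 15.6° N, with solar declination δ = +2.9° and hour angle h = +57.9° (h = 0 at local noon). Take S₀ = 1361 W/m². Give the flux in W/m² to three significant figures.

714 W/m²

cos θ_z = sin φ sin δ + cos φ cos δ cos h = 0.013605 + 0.511168 = 0.524773.
Flux = S₀ · cos θ_z = 1361 × 0.524773 = 714.2 W/m².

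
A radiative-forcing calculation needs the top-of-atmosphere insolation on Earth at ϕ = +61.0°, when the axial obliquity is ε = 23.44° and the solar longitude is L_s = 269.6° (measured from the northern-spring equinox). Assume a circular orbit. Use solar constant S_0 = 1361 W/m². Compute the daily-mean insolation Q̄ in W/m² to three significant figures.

Solar declination: sin δ = sin ε · sin L_s = sin 23.44° × sin 269.6° = -0.39778, so δ = -23.439°.
cos h₀ = −tan(+61.0°) tan(-23.439°) = 0.7822, h₀ = 0.6727 rad.
Bracket: h₀ sin ϕ sin δ + cos ϕ cos δ sin h₀ = 0.6727×0.87462×-0.39778 + 0.48481×0.91748×0.62308 = -0.234037 + 0.277148 = 0.043111.
Q̄ = (S_0/π) × [bracket] = (1361/π) × 0.043111 = 18.68 W/m².

Q̄ ≈ 18.7 W/m²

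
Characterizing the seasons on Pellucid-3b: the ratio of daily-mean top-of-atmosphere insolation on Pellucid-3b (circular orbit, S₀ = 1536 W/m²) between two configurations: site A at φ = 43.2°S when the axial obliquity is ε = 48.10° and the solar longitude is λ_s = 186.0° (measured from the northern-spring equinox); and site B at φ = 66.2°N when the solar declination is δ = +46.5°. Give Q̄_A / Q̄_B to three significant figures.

Q̄_A / Q̄_B ≈ 0.390

— Configuration A (φ=-43.2°):
Solar declination: sin δ = sin ε · sin λ_s = sin 48.10° × sin 186.0° = -0.07780, so δ = -4.462°.
cos H₀ = −tan(-43.2°) tan(-4.462°) = -0.0733, H₀ = 1.6441 rad.
Bracket: H₀ sin φ sin δ + cos φ cos δ sin H₀ = 1.6441×-0.68455×-0.07780 + 0.72897×0.99697×0.99731 = 0.087561 + 0.724806 = 0.812367.
Q̄ = (S₀/π) × [bracket] = (1536/π) × 0.812367 = 397.19 W/m².
— Configuration B (φ=+66.2°):
cos H₀ = −tan(+66.2°) tan(+46.500°) = -2.3892 ≤ −1 ⇒ polar day, H₀ = π.
Bracket: H₀ sin φ sin δ + cos φ cos δ sin H₀ = 3.1416×0.91496×0.72537 + 0.40355×0.68835×0.00000 = 2.085031 + 0.000000 = 2.085031.
Q̄ = (S₀/π) × [bracket] = (1536/π) × 2.085031 = 1019.4 W/m².
Ratio Q̄_A / Q̄_B = 397.19 / 1019.4 = 0.3896.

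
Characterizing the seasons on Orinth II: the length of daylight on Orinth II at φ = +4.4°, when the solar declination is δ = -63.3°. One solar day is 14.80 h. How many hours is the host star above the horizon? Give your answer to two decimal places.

cos H₀ = −tan φ · tan δ = −tan(+4.4°) × tan(-63.300°) = 0.1530, so H₀ = 1.4172 rad = 81.20°.
Daylight = 2H₀/(2π) × 14.80 h = (1.4172/π) × 14.80 = 6.68 h.

6.68 h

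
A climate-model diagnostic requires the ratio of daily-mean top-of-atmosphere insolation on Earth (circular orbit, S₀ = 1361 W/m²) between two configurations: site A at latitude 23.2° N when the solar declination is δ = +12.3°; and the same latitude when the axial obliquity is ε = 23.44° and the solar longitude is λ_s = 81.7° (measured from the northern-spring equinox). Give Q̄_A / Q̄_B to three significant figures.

— Configuration A (φ=+23.2°):
cos H₀ = −tan(+23.2°) tan(+12.300°) = -0.0935, H₀ = 1.6644 rad.
Bracket: H₀ sin φ sin δ + cos φ cos δ sin H₀ = 1.6644×0.39394×0.21303 + 0.91914×0.97705×0.99562 = 0.139678 + 0.894112 = 1.033790.
Q̄ = (S₀/π) × [bracket] = (1361/π) × 1.033790 = 447.86 W/m².
— Configuration B (φ=+23.2°):
Solar declination: sin δ = sin ε · sin λ_s = sin 23.44° × sin 81.7° = 0.39362, so δ = +23.180°.
cos H₀ = −tan(+23.2°) tan(+23.180°) = -0.1835, H₀ = 1.7554 rad.
Bracket: H₀ sin φ sin δ + cos φ cos δ sin H₀ = 1.7554×0.39394×0.39362 + 0.91914×0.91927×0.98302 = 0.272197 + 0.830591 = 1.102788.
Q̄ = (S₀/π) × [bracket] = (1361/π) × 1.102788 = 477.75 W/m².
Ratio Q̄_A / Q̄_B = 447.86 / 477.75 = 0.9374.

Q̄_A / Q̄_B ≈ 0.937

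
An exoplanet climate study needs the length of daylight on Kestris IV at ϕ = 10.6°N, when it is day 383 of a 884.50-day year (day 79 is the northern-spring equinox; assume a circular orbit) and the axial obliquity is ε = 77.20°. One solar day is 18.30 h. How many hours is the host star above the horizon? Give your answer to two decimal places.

10.68 h

Solar longitude: L_s = 360° × (383 − 79)/884.50 = 123.731°.
sin δ = sin 77.20° × sin 123.731° = 0.81099, so δ = +54.193°.
cos h₀ = −tan ϕ · tan δ = −tan(+10.6°) × tan(+54.193°) = -0.2594, so h₀ = 1.8332 rad = 105.04°.
Daylight = 2h₀/(2π) × 18.30 h = (1.8332/π) × 18.30 = 10.68 h.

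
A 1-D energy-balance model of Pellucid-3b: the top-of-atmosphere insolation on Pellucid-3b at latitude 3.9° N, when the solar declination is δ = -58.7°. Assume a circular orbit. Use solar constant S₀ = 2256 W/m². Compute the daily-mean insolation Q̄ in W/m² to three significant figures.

Q̄ ≈ 309 W/m²

cos H₀ = −tan(+3.9°) tan(-58.700°) = 0.1121, H₀ = 1.4584 rad.
Bracket: H₀ sin φ sin δ + cos φ cos δ sin H₀ = 1.4584×0.06802×-0.85446 + 0.99768×0.51952×0.99369 = -0.084763 + 0.515044 = 0.430281.
Q̄ = (S₀/π) × [bracket] = (2256/π) × 0.430281 = 309.0 W/m².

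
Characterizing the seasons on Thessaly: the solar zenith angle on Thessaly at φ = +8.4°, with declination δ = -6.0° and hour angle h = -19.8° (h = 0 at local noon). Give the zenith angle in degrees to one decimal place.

θ_z = 24.4°

cos θ_z = sin φ sin δ + cos φ cos δ cos h = -0.015270 + 0.925688 = 0.910418.
θ_z = arccos(0.910418) = 24.4°.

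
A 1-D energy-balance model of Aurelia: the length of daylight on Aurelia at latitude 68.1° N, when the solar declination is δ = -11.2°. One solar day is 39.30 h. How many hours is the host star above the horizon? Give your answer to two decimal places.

cos H₀ = −tan φ · tan δ = −tan(+68.1°) × tan(-11.200°) = 0.4926, so H₀ = 1.0558 rad = 60.49°.
Daylight = 2H₀/(2π) × 39.30 h = (1.0558/π) × 39.30 = 13.21 h.

13.21 h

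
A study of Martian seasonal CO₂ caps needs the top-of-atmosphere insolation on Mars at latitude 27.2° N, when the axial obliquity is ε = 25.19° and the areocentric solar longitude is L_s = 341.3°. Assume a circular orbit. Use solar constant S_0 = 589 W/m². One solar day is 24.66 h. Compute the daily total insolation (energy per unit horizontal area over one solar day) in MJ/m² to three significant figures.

13.1 MJ/m²

sin δ = sin 25.19° × sin 341.3° = -0.13646, so δ = -7.843°.
cos h₀ = −tan(+27.2°) tan(-7.843°) = 0.0708, h₀ = 1.4999 rad.
Bracket: h₀ sin ϕ sin δ + cos ϕ cos δ sin h₀ = 1.4999×0.45710×-0.13646 + 0.88942×0.99065×0.99749 = -0.093558 + 0.878892 = 0.785334.
Q̄ = (S_0/π) × [bracket] = (589/π) × 0.785334 = 147.24 W/m².
Daily total = Q̄ × 24.66 h × 3600 s/h = 147.24 × 24.66 × 3600 / 10⁶ = 13.07 MJ/m².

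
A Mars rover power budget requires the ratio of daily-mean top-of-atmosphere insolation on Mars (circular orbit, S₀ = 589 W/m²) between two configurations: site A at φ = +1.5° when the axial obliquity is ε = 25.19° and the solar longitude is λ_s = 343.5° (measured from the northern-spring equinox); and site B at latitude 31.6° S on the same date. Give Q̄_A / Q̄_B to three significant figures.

Q̄_A / Q̄_B ≈ 1.04

— Configuration A (φ=+1.5°):
Solar declination: sin δ = sin ε · sin λ_s = sin 25.19° × sin 343.5° = -0.12088, so δ = -6.943°.
cos H₀ = −tan(+1.5°) tan(-6.943°) = 0.0032, H₀ = 1.5676 rad.
Bracket: H₀ sin φ sin δ + cos φ cos δ sin H₀ = 1.5676×0.02618×-0.12088 + 0.99966×0.99267×0.99999 = -0.004961 + 0.992323 = 0.987362.
Q̄ = (S₀/π) × [bracket] = (589/π) × 0.987362 = 185.12 W/m².
— Configuration B (φ=-31.6°):
cos H₀ = −tan(-31.6°) tan(-6.943°) = -0.0749, H₀ = 1.6458 rad.
Bracket: H₀ sin φ sin δ + cos φ cos δ sin H₀ = 1.6458×-0.52399×-0.12088 + 0.85173×0.99267×0.99719 = 0.104245 + 0.843111 = 0.947356.
Q̄ = (S₀/π) × [bracket] = (589/π) × 0.947356 = 177.61 W/m².
Ratio Q̄_A / Q̄_B = 185.12 / 177.61 = 1.042.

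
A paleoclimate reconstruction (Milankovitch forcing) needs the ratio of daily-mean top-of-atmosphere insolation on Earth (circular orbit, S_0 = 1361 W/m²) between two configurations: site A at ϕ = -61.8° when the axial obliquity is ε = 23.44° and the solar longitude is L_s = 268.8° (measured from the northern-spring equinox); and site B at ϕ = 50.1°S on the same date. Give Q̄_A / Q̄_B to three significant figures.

Q̄_A / Q̄_B ≈ 0.989

— Configuration A (ϕ=-61.8°):
Solar declination: sin δ = sin ε · sin L_s = sin 23.44° × sin 268.8° = -0.39770, so δ = -23.435°.
cos h₀ = −tan(-61.8°) tan(-23.435°) = -0.8084, h₀ = 2.5122 rad.
Bracket: h₀ sin ϕ sin δ + cos ϕ cos δ sin h₀ = 2.5122×-0.88130×-0.39770 + 0.47255×0.91751×0.58865 = 0.880509 + 0.255221 = 1.135730.
Q̄ = (S_0/π) × [bracket] = (1361/π) × 1.135730 = 492.02 W/m².
— Configuration B (ϕ=-50.1°):
cos h₀ = −tan(-50.1°) tan(-23.435°) = -0.5184, h₀ = 2.1158 rad.
Bracket: h₀ sin ϕ sin δ + cos ϕ cos δ sin h₀ = 2.1158×-0.76717×-0.39770 + 0.64145×0.91751×0.85513 = 0.645538 + 0.503275 = 1.148813.
Q̄ = (S_0/π) × [bracket] = (1361/π) × 1.148813 = 497.69 W/m².
Ratio Q̄_A / Q̄_B = 492.02 / 497.69 = 0.9886.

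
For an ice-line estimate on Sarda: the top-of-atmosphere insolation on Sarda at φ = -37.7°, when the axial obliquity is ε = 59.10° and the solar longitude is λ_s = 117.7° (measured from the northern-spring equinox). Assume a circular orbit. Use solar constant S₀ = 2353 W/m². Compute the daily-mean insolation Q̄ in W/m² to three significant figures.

Q̄ ≈ 11.0 W/m²

Solar declination: sin δ = sin ε · sin λ_s = sin 59.10° × sin 117.7° = 0.75973, so δ = +49.440°.
cos H₀ = −tan(-37.7°) tan(+49.440°) = 0.9030, H₀ = 0.4441 rad.
Bracket: H₀ sin φ sin δ + cos φ cos δ sin H₀ = 0.4441×-0.61153×0.75973 + 0.79122×0.65024×0.42960 = -0.206328 + 0.221022 = 0.014694.
Q̄ = (S₀/π) × [bracket] = (2353/π) × 0.014694 = 11.01 W/m².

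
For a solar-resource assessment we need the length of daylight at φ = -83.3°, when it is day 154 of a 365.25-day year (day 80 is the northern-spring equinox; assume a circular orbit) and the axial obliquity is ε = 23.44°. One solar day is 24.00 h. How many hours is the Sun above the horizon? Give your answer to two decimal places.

0.00 h

Solar longitude: λ_s = 360° × (154 − 80)/365.25 = 72.936°.
sin δ = sin 23.44° × sin 72.936° = 0.38028, so δ = +22.351°.
cos H₀ = −tan φ · tan δ = 3.5001 ≥ 1, so the Sun never rises (polar night) and H₀ = 0.
Daylight = 2H₀/(2π) × 24.00 h = (0.0000/π) × 24.00 = 0.00 h.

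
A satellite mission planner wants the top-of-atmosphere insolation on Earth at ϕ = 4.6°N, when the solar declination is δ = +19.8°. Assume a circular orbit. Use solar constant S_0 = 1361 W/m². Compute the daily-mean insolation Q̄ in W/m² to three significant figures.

Q̄ ≈ 425 W/m²

cos h₀ = −tan(+4.6°) tan(+19.800°) = -0.0290, h₀ = 1.5998 rad.
Bracket: h₀ sin ϕ sin δ + cos ϕ cos δ sin h₀ = 1.5998×0.08020×0.33874 + 0.99678×0.94088×0.99958 = 0.043462 + 0.937456 = 0.980918.
Q̄ = (S_0/π) × [bracket] = (1361/π) × 0.980918 = 425.0 W/m².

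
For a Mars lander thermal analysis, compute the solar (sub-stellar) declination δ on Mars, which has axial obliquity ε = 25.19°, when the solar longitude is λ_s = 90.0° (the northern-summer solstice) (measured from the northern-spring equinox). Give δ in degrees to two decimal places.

δ = +25.19°

sin δ = sin ε · sin λ_s = sin 25.19° × sin 90.0° = 0.425621.
δ = arcsin(0.425621) = +25.19°.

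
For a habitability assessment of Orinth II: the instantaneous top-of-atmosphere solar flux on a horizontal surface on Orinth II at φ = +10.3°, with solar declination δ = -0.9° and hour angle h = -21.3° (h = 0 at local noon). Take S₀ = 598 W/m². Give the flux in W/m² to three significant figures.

cos θ_z = sin φ sin δ + cos φ cos δ cos h = -0.002809 + 0.916564 = 0.913755.
Flux = S₀ · cos θ_z = 598 × 0.913755 = 546.4 W/m².

546 W/m²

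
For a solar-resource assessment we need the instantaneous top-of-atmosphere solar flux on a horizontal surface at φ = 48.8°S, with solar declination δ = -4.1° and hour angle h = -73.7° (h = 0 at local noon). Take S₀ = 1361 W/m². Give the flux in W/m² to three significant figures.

324 W/m²

cos θ_z = sin φ sin δ + cos φ cos δ cos h = 0.053796 + 0.184399 = 0.238195.
Flux = S₀ · cos θ_z = 1361 × 0.238195 = 324.2 W/m².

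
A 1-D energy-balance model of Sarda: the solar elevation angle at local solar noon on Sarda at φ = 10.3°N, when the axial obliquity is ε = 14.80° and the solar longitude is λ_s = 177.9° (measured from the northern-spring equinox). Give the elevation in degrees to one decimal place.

Solar declination: sin δ = sin ε · sin λ_s = sin 14.80° × sin 177.9° = 0.00936, so δ = +0.536°.
At local noon the hour angle is zero, so the zenith angle equals |φ − δ| = |+10.3° − (+0.536°)| = 9.764°.
Elevation = 90° − 9.764° = 80.2°.

80.2°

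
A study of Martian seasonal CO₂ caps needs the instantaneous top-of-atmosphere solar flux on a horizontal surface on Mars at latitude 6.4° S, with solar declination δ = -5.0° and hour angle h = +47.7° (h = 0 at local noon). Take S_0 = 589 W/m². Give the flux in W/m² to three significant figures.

cos θ_z = sin ϕ sin δ + cos ϕ cos δ cos h = 0.009715 + 0.666273 = 0.675988.
Flux = S_0 · cos θ_z = 589 × 0.675988 = 398.2 W/m².

398 W/m²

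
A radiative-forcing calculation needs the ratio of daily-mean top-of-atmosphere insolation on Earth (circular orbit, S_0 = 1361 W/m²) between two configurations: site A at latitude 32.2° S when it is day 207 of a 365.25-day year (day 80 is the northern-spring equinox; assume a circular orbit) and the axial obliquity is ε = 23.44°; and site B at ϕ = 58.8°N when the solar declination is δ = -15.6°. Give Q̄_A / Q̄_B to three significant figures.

Q̄_A / Q̄_B ≈ 2.85

— Configuration A (ϕ=-32.2°):
Solar longitude: L_s = 360° × (207 − 80)/365.25 = 125.175°.
sin δ = sin 23.44° × sin 125.175° = 0.32515, so δ = +18.975°.
cos h₀ = −tan(-32.2°) tan(+18.975°) = 0.2165, h₀ = 1.3525 rad.
Bracket: h₀ sin ϕ sin δ + cos ϕ cos δ sin h₀ = 1.3525×-0.53288×0.32515 + 0.84619×0.94566×0.97628 = -0.234342 + 0.781227 = 0.546885.
Q̄ = (S_0/π) × [bracket] = (1361/π) × 0.546885 = 236.92 W/m².
— Configuration B (ϕ=+58.8°):
cos h₀ = −tan(+58.8°) tan(-15.600°) = 0.4610, h₀ = 1.0916 rad.
Bracket: h₀ sin ϕ sin δ + cos ϕ cos δ sin h₀ = 1.0916×0.85536×-0.26892 + 0.51803×0.96316×0.88739 = -0.251094 + 0.442759 = 0.191665.
Q̄ = (S_0/π) × [bracket] = (1361/π) × 0.191665 = 83.033 W/m².
Ratio Q̄_A / Q̄_B = 236.92 / 83.033 = 2.853.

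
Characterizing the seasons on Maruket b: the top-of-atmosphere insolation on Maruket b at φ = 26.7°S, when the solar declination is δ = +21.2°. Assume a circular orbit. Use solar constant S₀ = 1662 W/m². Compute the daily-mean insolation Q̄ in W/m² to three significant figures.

Q̄ ≈ 314 W/m²

cos H₀ = −tan(-26.7°) tan(+21.200°) = 0.1951, H₀ = 1.3745 rad.
Bracket: H₀ sin φ sin δ + cos φ cos δ sin H₀ = 1.3745×-0.44932×0.36162 + 0.89337×0.93232×0.98079 = -0.223333 + 0.816907 = 0.593574.
Q̄ = (S₀/π) × [bracket] = (1662/π) × 0.593574 = 314.0 W/m².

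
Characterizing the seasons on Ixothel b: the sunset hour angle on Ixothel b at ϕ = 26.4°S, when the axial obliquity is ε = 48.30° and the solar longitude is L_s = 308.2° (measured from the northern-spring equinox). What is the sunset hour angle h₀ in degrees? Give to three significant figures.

Solar declination: sin δ = sin ε · sin L_s = sin 48.30° × sin 308.2° = -0.58675, so δ = -35.927°.
cos h₀ = −tan ϕ · tan δ = −tan(-26.4°) × tan(-35.927°) = -0.3597, so h₀ = 1.9387 rad = 111.08°.

h₀ = 111°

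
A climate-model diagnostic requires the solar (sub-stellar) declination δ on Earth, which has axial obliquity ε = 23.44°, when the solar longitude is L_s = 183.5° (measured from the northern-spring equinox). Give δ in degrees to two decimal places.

sin δ = sin ε · sin L_s = sin 23.44° × sin 183.5° = -0.024284.
δ = arcsin(-0.024284) = -1.39°.

δ = -1.39°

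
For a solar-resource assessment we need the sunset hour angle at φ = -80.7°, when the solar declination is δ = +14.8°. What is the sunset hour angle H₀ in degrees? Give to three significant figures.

cos H₀ = −tan φ · tan δ = 1.6134 ≥ 1, so the Sun never rises (polar night) and H₀ = 0.

H₀ = 0.00°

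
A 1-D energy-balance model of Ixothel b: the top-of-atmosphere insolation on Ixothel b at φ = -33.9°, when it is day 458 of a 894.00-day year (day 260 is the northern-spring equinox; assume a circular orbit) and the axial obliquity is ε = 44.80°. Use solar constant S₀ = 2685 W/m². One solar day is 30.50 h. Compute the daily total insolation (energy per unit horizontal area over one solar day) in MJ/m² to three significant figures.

11.3 MJ/m²

Solar longitude: λ_s = 360° × (458 − 260)/894.00 = 79.732°.
sin δ = sin 44.80° × sin 79.732° = 0.69335, so δ = +43.896°.
cos H₀ = −tan(-33.9°) tan(+43.896°) = 0.6466, H₀ = 0.8677 rad.
Bracket: H₀ sin φ sin δ + cos φ cos δ sin H₀ = 0.8677×-0.55775×0.69335 + 0.83001×0.72060×0.76287 = -0.335553 + 0.456277 = 0.120724.
Q̄ = (S₀/π) × [bracket] = (2685/π) × 0.120724 = 103.18 W/m².
Daily total = Q̄ × 30.50 h × 3600 s/h = 103.18 × 30.50 × 3600 / 10⁶ = 11.33 MJ/m².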